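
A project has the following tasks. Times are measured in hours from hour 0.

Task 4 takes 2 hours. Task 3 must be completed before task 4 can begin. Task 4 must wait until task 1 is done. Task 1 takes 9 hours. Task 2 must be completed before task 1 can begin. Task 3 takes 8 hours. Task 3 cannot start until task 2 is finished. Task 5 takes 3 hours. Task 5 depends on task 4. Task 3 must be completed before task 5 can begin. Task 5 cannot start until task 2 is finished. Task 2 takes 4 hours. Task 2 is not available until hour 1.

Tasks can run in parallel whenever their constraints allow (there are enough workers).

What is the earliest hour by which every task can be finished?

After its own release at hour 1, task 2 can start at hour 1 and finishes at hour 5.
Task 3 waits on task 2 (finishes hour 5), so it starts at hour 5 and finishes at 5 + 8 = hour 13.
After task 2 (finishes hour 5), task 1 can start at hour 5 and finishes at hour 14.
Task 4 has to wait for task 3 (finishes hour 13); task 1 (finishes hour 14). The latest of these is hour 14, so task 4 runs hour 14 to 14 + 2 = hour 16.
For task 5: task 4 (finishes hour 16); task 3 (finishes hour 13); task 2 (finishes hour 5). Taking the maximum gives a start of hour 16, and it finishes at 16 + 3 = hour 19.
All tasks are finished once the last one completes. Finish times: Task 1 at 14, Task 2 at 5, Task 3 at 13, Task 4 at 16, Task 5 at 19. The latest is hour 19.

19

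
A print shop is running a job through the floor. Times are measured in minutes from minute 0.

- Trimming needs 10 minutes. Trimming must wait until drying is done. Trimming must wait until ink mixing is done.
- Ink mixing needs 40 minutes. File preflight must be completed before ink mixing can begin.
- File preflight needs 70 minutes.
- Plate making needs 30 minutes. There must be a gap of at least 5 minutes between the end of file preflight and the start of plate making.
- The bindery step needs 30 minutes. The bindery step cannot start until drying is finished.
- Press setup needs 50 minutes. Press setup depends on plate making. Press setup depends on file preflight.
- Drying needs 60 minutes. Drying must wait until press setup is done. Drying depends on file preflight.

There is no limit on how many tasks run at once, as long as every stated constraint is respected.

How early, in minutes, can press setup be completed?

File preflight has no prerequisites, so it starts at minute 0 and finishes at minute 70.
Plate making cannot begin until file preflight (finishes minute 70, plus 5-minute gap → minute 75). It runs from minute 75 to 75 + 30 = minute 105.
Press setup needs all of plate making (finishes minute 105); file preflight (finishes minute 70). That puts its earliest start at minute 105; it finishes at 105 + 50 = minute 155.

155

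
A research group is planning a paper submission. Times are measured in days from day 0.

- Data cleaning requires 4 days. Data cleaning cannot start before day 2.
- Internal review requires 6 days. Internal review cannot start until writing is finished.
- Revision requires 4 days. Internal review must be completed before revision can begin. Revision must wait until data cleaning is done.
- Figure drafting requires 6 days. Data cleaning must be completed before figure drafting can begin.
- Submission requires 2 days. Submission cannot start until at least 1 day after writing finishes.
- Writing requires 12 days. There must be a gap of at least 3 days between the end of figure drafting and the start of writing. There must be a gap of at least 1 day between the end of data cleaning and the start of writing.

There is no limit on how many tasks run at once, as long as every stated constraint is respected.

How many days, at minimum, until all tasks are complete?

Data cleaning waits on its own release at day 2, so it starts at day 2 and finishes at 2 + 4 = day 6.
After data cleaning (finishes day 6), figure drafting can start at day 6 and finishes at day 12.
Writing cannot start until figure drafting (finishes day 12, plus 3-day gap → day 15); data cleaning (finishes day 6, plus 1-day gap → day 7). The controlling bound is day 15, so writing finishes at 15 + 12 = day 27.
Submission cannot begin until writing (finishes day 27, plus 1-day gap → day 28). It runs from day 28 to 28 + 2 = day 30.
After writing (finishes day 27), internal review can start at day 27 and finishes at day 33.
Revision needs all of internal review (finishes day 33); data cleaning (finishes day 6). That puts its earliest start at day 33; it finishes at 33 + 4 = day 37.
All tasks are finished once the last one completes. Finish times: Data cleaning at 6, Figure drafting at 12, Writing at 27, Internal review at 33, Revision at 37, Submission at 30. The latest is day 37.

37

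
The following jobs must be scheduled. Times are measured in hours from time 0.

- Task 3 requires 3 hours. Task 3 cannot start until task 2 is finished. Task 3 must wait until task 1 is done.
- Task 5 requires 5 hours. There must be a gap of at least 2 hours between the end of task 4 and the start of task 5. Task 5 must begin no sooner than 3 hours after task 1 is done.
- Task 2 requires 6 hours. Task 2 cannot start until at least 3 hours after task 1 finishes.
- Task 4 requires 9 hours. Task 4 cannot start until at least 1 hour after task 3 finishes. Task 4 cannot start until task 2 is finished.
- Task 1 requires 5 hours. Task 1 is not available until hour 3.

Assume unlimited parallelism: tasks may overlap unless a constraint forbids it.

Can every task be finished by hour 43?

After its own release at hour 3, task 1 can start at hour 3 and finishes at hour 8.
After task 1 (finishes hour 8, plus 3-hour gap → hour 11), task 2 can start at hour 11 and finishes at hour 17.
Task 3 cannot start until task 2 (finishes hour 17); task 1 (finishes hour 8). The controlling bound is hour 17, so task 3 finishes at 17 + 3 = hour 20.
Task 4 needs all of task 3 (finishes hour 20, plus 1-hour gap → hour 21); task 2 (finishes hour 17). That puts its earliest start at hour 21; it finishes at 21 + 9 = hour 30.
Task 5 cannot start until task 4 (finishes hour 30, plus 2-hour gap → hour 32); task 1 (finishes hour 8, plus 3-hour gap → hour 11). The controlling bound is hour 32, so task 5 finishes at 32 + 5 = hour 37.
Every task is finished by hour 37, which is no later than the deadline of 43, so the schedule is feasible.

Yes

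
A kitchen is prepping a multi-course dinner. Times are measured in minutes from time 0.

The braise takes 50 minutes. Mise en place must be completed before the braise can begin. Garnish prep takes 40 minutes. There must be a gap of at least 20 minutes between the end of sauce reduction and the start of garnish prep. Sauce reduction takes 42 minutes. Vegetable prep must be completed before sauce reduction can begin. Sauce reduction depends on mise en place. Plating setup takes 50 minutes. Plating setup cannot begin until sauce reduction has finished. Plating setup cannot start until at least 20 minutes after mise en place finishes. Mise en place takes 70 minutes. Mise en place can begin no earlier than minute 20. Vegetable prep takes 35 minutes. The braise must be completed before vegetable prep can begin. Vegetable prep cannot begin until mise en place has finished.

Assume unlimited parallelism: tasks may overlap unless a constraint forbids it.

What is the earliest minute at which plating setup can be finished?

267

Mise en place cannot begin until its own release at minute 20. It runs from minute 20 to 20 + 70 = minute 90.
The braise cannot begin until mise en place (finishes minute 90). It runs from minute 90 to 90 + 50 = minute 140.
Vegetable prep has to wait for the braise (finishes minute 140); mise en place (finishes minute 90). The latest of these is minute 140, so vegetable prep runs minute 140 to 140 + 35 = minute 175.
Sauce reduction has to wait for vegetable prep (finishes minute 175); mise en place (finishes minute 90). The latest of these is minute 175, so sauce reduction runs minute 175 to 175 + 42 = minute 217.
Plating setup needs all of sauce reduction (finishes minute 217); mise en place (finishes minute 90, plus 20-minute gap → minute 110). That puts its earliest start at minute 217; it finishes at 217 + 50 = minute 267.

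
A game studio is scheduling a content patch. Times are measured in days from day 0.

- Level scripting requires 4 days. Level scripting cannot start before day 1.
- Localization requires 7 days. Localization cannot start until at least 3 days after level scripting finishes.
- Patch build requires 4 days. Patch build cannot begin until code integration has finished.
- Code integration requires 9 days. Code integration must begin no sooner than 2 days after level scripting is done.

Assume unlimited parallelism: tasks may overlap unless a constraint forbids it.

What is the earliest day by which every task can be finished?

20

Level scripting cannot begin until its own release at day 1. It runs from day 1 to 1 + 4 = day 5.
After level scripting (finishes day 5, plus 3-day gap → day 8), localization can start at day 8 and finishes at day 15.
Code integration waits on level scripting (finishes day 5, plus 2-day gap → day 7), so it starts at day 7 and finishes at 7 + 9 = day 16.
Patch build cannot begin until code integration (finishes day 16). It runs from day 16 to 16 + 4 = day 20.
All tasks are finished once the last one completes. Finish times: Level scripting at 5, Code integration at 16, Localization at 15, Patch build at 20. The latest is day 20.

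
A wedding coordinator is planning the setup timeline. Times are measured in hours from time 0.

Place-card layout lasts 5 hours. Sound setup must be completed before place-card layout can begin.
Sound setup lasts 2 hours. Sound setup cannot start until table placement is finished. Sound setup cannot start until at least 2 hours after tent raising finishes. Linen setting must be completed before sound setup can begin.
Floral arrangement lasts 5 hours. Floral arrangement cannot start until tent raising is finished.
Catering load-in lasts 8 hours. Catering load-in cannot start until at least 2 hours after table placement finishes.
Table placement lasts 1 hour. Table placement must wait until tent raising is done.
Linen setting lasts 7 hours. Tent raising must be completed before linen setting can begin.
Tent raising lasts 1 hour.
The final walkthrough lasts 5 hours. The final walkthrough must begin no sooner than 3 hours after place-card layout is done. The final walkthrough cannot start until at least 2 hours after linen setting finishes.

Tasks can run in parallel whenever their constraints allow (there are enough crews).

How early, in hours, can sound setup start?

Nothing blocks tent raising, so it runs from hour 0 to hour 1.
Linen setting waits on tent raising (finishes hour 1), so it starts at hour 1 and finishes at 1 + 7 = hour 8.
Table placement waits on tent raising (finishes hour 1), so it starts at hour 1 and finishes at 1 + 1 = hour 2.
Sound setup waits on table placement (finishes hour 2); tent raising (finishes hour 1, plus 2-hour gap → hour 3); linen setting (finishes hour 8). The latest of these is hour 8, which is the earliest sound setup can start.

8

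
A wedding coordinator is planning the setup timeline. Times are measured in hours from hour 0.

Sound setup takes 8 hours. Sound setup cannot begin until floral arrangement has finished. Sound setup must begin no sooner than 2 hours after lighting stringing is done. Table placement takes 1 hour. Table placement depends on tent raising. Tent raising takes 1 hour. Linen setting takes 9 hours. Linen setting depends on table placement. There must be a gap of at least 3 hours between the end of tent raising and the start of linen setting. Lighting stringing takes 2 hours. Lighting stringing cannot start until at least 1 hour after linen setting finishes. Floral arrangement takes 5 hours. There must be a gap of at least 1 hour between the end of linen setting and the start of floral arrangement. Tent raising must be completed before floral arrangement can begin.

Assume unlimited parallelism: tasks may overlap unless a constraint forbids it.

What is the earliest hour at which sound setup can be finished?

27

Tent raising has no prerequisites, so it starts at hour 0 and finishes at hour 1.
Table placement waits on tent raising (finishes hour 1), so it starts at hour 1 and finishes at 1 + 1 = hour 2.
Linen setting needs all of table placement (finishes hour 2); tent raising (finishes hour 1, plus 3-hour gap → hour 4). That puts its earliest start at hour 4; it finishes at 4 + 9 = hour 13.
After linen setting (finishes hour 13, plus 1-hour gap → hour 14), lighting stringing can start at hour 14 and finishes at hour 16.
Floral arrangement has to wait for linen setting (finishes hour 13, plus 1-hour gap → hour 14); tent raising (finishes hour 1). The latest of these is hour 14, so floral arrangement runs hour 14 to 14 + 5 = hour 19.
Sound setup needs all of floral arrangement (finishes hour 19); lighting stringing (finishes hour 16, plus 2-hour gap → hour 18). That puts its earliest start at hour 19; it finishes at 19 + 8 = hour 27.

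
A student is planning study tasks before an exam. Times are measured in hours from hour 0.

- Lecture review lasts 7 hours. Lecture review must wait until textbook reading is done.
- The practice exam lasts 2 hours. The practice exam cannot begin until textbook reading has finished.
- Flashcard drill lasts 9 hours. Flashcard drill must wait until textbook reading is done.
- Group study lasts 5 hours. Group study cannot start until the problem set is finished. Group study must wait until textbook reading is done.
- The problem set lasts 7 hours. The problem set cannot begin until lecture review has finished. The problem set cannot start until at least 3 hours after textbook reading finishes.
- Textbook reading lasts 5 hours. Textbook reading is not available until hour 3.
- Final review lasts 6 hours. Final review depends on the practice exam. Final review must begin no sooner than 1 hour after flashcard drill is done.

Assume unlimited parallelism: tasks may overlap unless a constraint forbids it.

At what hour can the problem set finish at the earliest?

22

Textbook reading cannot begin until its own release at hour 3. It runs from hour 3 to 3 + 5 = hour 8.
Lecture review cannot begin until textbook reading (finishes hour 8). It runs from hour 8 to 8 + 7 = hour 15.
The problem set cannot start until lecture review (finishes hour 15); textbook reading (finishes hour 8, plus 3-hour gap → hour 11). The controlling bound is hour 15, so the problem set finishes at 15 + 7 = hour 22.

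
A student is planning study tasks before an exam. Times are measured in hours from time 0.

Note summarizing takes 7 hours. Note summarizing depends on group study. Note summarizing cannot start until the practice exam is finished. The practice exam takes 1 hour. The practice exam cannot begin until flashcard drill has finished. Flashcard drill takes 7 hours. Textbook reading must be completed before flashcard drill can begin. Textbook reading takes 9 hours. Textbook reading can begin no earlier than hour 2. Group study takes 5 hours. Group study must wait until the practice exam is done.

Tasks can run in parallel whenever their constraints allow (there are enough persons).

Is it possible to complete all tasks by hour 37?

Textbook reading waits on its own release at hour 2, so it starts at hour 2 and finishes at 2 + 9 = hour 11.
Flashcard drill waits on textbook reading (finishes hour 11), so it starts at hour 11 and finishes at 11 + 7 = hour 18.
After flashcard drill (finishes hour 18), the practice exam can start at hour 18 and finishes at hour 19.
After the practice exam (finishes hour 19), group study can start at hour 19 and finishes at hour 24.
Note summarizing cannot start until group study (finishes hour 24); the practice exam (finishes hour 19). The controlling bound is hour 24, so note summarizing finishes at 24 + 7 = hour 31.
Every task is finished by hour 31, which is no later than the deadline of 37, so the schedule is feasible.

Yes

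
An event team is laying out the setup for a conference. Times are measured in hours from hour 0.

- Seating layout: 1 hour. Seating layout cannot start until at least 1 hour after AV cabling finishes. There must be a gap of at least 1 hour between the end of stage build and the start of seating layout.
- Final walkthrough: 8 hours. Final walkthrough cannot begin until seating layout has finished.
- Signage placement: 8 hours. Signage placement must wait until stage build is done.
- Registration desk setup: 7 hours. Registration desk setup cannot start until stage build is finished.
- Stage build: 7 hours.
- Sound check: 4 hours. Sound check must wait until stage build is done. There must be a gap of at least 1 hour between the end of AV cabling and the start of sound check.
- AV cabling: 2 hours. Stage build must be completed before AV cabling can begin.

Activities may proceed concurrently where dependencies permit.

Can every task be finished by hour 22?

Nothing blocks stage build, so it runs from hour 0 to hour 7.
Signage placement cannot begin until stage build (finishes hour 7). It runs from hour 7 to 7 + 8 = hour 15.
Registration desk setup waits on stage build (finishes hour 7), so it starts at hour 7 and finishes at 7 + 7 = hour 14.
After stage build (finishes hour 7), AV cabling can start at hour 7 and finishes at hour 9.
Sound check has to wait for stage build (finishes hour 7); AV cabling (finishes hour 9, plus 1-hour gap → hour 10). The latest of these is hour 10, so sound check runs hour 10 to 10 + 4 = hour 14.
Seating layout needs all of AV cabling (finishes hour 9, plus 1-hour gap → hour 10); stage build (finishes hour 7, plus 1-hour gap → hour 8). That puts its earliest start at hour 10; it finishes at 10 + 1 = hour 11.
Final walkthrough waits on seating layout (finishes hour 11), so it starts at hour 11 and finishes at 11 + 8 = hour 19.
Every task is finished by hour 19, which is no later than the deadline of 22, so the schedule is feasible.

Yes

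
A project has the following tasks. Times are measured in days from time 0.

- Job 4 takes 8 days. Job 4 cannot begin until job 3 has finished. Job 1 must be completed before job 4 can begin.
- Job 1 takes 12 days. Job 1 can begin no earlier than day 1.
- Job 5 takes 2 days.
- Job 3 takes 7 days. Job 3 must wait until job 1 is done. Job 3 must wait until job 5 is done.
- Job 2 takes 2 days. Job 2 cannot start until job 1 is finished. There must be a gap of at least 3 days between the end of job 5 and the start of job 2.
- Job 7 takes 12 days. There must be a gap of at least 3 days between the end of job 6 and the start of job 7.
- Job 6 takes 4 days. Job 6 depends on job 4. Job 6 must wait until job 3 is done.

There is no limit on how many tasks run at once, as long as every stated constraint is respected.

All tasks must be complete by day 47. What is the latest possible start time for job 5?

11

Nothing follows job 2; the deadline of day 47 is its only limit. It must start by 47 − 2 = day 45.
Job 7 has no dependents, so it just needs to finish by day 47. Starting by 47 − 12 = day 35 achieves that.
Since job 7 (must start by day 35, minus 3-day gap → day 32) depends on it, job 6 must finish by day 32. Backing off its 4-day duration gives a latest start of day 28.
Job 4 feeds into job 6 (must start by day 28); so job 4 must finish by day 28 and therefore start by day 20.
For job 3: job 4 (must start by day 20); job 6 (must start by day 28). The most restrictive is day 20; with a 7-day duration, job 3 must start by day 13.
Job 5 feeds job 2 (must start by day 45, minus 3-day gap → day 42); job 3 (must start by day 13). Taking the minimum, job 5 must finish by day 13 and start by 13 − 2 = day 11.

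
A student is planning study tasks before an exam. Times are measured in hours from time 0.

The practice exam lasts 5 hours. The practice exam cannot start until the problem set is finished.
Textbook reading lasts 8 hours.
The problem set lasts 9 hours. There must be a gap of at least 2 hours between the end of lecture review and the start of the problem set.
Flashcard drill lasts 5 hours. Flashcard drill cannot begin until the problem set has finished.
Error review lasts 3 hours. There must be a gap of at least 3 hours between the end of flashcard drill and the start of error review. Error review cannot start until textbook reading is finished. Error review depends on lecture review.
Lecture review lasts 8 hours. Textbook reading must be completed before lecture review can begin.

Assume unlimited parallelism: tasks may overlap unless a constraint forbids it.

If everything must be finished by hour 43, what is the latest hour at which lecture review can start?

13

Nothing follows error review; the deadline of hour 43 is its only limit. It must start by 43 − 3 = hour 40.
Flashcard drill has to be done before error review (must start by hour 40, minus 3-hour gap → hour 37). That means finishing by hour 37, i.e. starting by 37 − 5 = hour 32.
To finish by hour 43, the practice exam (duration 5) must start no later than hour 38.
The problem set has several dependents: flashcard drill (must start by hour 32); the practice exam (must start by hour 38). The earliest of those limits is hour 32, so the problem set must start by 32 − 9 = hour 23.
Lecture review feeds the problem set (must start by hour 23, minus 2-hour gap → hour 21); error review (must start by hour 40). Taking the minimum, lecture review must finish by hour 21 and start by 21 − 8 = hour 13.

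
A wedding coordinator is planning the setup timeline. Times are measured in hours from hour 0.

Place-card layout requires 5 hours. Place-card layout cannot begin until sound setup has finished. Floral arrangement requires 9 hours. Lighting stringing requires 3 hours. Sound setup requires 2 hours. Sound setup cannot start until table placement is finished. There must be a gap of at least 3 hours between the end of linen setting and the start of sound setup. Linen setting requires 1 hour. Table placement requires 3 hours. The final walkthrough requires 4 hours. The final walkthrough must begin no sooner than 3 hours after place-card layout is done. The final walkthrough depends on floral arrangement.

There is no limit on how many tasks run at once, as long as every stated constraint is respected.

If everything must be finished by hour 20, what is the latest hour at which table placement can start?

3

The final walkthrough must finish by hour 20; it takes 4 hours, so it must start by 20 − 4 = hour 16.
Place-card layout feeds into the final walkthrough (must start by hour 16, minus 3-hour gap → hour 13); so place-card layout must finish by hour 13 and therefore start by hour 8.
Sound setup feeds into place-card layout (must start by hour 8); so sound setup must finish by hour 8 and therefore start by hour 6.
Table placement has to be done before sound setup (must start by hour 6). That means finishing by hour 6, i.e. starting by 6 − 3 = hour 3.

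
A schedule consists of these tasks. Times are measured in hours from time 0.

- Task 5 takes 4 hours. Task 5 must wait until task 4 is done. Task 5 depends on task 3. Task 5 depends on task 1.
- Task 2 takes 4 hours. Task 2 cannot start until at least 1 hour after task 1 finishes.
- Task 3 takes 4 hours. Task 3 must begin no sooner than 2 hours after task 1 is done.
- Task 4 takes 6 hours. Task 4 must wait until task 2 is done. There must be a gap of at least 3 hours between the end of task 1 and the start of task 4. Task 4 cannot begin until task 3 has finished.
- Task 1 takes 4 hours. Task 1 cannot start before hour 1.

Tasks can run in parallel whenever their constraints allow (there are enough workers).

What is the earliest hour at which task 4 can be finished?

17

Task 1 waits on its own release at hour 1, so it starts at hour 1 and finishes at 1 + 4 = hour 5.
Task 3 cannot begin until task 1 (finishes hour 5, plus 2-hour gap → hour 7). It runs from hour 7 to 7 + 4 = hour 11.
After task 1 (finishes hour 5, plus 1-hour gap → hour 6), task 2 can start at hour 6 and finishes at hour 10.
Task 4 has to wait for task 2 (finishes hour 10); task 1 (finishes hour 5, plus 3-hour gap → hour 8); task 3 (finishes hour 11). The latest of these is hour 11, so task 4 runs hour 11 to 11 + 6 = hour 17.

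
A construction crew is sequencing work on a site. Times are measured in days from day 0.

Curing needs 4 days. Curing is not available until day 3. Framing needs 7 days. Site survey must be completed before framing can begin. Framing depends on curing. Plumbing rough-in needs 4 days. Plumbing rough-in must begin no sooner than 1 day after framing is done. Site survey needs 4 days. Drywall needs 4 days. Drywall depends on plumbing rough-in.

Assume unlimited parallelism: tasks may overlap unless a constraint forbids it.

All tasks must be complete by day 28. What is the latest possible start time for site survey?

8

To finish by day 28, drywall (duration 4) must start no later than day 24.
Plumbing rough-in feeds into drywall (must start by day 24); so plumbing rough-in must finish by day 24 and therefore start by day 20.
Framing feeds into plumbing rough-in (must start by day 20, minus 1-day gap → day 19); so framing must finish by day 19 and therefore start by day 12.
Site survey has to be done before framing (must start by day 12). That means finishing by day 12, i.e. starting by 12 − 4 = day 8.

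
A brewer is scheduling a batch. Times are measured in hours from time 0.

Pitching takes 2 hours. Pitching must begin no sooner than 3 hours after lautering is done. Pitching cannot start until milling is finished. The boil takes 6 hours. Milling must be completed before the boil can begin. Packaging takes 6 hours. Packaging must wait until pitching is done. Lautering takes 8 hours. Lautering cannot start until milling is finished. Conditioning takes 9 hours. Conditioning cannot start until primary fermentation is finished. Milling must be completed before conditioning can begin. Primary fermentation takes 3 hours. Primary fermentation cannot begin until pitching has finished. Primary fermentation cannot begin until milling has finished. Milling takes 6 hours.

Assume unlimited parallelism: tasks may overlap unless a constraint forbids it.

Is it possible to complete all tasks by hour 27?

Milling can start immediately at hour 0; it finishes at hour 6.
The boil cannot begin until milling (finishes hour 6). It runs from hour 6 to 6 + 6 = hour 12.
After milling (finishes hour 6), lautering can start at hour 6 and finishes at hour 14.
Pitching cannot start until lautering (finishes hour 14, plus 3-hour gap → hour 17); milling (finishes hour 6). The controlling bound is hour 17, so pitching finishes at 17 + 2 = hour 19.
Packaging cannot begin until pitching (finishes hour 19). It runs from hour 19 to 19 + 6 = hour 25.
For primary fermentation: pitching (finishes hour 19); milling (finishes hour 6). Taking the maximum gives a start of hour 19, and it finishes at 19 + 3 = hour 22.
Conditioning has to wait for primary fermentation (finishes hour 22); milling (finishes hour 6). The latest of these is hour 22, so conditioning runs hour 22 to 22 + 9 = hour 31.
The earliest everything can be done is hour 31, which is after the deadline of 27, so it is not possible.

No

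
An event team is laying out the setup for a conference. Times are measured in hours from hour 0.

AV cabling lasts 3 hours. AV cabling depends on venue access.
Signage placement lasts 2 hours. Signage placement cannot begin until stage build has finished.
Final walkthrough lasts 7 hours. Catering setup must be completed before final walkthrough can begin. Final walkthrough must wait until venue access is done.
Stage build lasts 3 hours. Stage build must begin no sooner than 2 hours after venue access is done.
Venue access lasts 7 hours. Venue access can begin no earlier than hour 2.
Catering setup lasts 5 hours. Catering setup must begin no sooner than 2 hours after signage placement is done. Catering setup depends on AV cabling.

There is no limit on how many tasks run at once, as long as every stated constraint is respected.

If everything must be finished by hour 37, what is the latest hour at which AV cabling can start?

22

Final walkthrough must finish by hour 37; it takes 7 hours, so it must start by 37 − 7 = hour 30.
Catering setup feeds into final walkthrough (must start by hour 30); so catering setup must finish by hour 30 and therefore start by hour 25.
AV cabling feeds into catering setup (must start by hour 25); so AV cabling must finish by hour 25 and therefore start by hour 22.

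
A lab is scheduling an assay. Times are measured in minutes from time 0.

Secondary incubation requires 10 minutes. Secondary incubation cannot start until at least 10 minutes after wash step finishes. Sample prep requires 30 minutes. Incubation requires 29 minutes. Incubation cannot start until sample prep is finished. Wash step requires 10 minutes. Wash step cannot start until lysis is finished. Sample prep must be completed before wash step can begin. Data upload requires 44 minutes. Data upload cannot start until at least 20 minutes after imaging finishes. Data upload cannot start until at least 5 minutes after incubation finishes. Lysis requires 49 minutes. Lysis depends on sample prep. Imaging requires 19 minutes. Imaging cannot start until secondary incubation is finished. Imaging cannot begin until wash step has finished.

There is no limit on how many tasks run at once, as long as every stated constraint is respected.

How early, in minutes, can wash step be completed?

89

Nothing blocks sample prep, so it runs from minute 0 to minute 30.
After sample prep (finishes minute 30), lysis can start at minute 30 and finishes at minute 79.
Wash step cannot start until lysis (finishes minute 79); sample prep (finishes minute 30). The controlling bound is minute 79, so wash step finishes at 79 + 10 = minute 89.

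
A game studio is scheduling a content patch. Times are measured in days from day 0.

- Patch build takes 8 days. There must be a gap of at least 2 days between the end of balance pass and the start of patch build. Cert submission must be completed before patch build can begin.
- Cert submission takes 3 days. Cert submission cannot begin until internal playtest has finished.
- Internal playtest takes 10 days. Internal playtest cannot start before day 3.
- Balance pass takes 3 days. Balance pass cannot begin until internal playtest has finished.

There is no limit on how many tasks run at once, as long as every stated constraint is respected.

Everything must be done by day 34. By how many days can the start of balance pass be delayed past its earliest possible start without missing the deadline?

Internal playtest waits on its own release at day 3, so it starts at day 3 and finishes at 3 + 10 = day 13.
After internal playtest (finishes day 13), balance pass can start at day 13 and finishes at day 16.

Working backward from the deadline:
Patch build must finish by day 34; it takes 8 days, so it must start by 34 − 8 = day 26.
Balance pass must finish before patch build (must start by day 26, minus 2-day gap → day 24). With a 3-day duration, balance pass must start by 24 − 3 = day 21.
So balance pass can start as early as day 13 and as late as day 21, giving 21 − 13 = 8 days of slack.

8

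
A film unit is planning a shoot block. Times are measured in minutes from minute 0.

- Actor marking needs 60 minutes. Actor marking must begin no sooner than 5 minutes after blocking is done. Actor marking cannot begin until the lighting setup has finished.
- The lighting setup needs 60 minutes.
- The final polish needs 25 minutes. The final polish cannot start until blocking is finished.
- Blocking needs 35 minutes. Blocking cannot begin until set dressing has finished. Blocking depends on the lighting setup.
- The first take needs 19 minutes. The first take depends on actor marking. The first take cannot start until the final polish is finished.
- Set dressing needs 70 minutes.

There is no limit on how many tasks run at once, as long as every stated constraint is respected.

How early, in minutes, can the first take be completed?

The lighting setup can start immediately at minute 0; it finishes at minute 60.
Nothing blocks set dressing, so it runs from minute 0 to minute 70.
For blocking: set dressing (finishes minute 70); the lighting setup (finishes minute 60). Taking the maximum gives a start of minute 70, and it finishes at 70 + 35 = minute 105.
The final polish waits on blocking (finishes minute 105), so it starts at minute 105 and finishes at 105 + 25 = minute 130.
Actor marking cannot start until blocking (finishes minute 105, plus 5-minute gap → minute 110); the lighting setup (finishes minute 60). The controlling bound is minute 110, so actor marking finishes at 110 + 60 = minute 170.
The first take has to wait for actor marking (finishes minute 170); the final polish (finishes minute 130). The latest of these is minute 170, so the first take runs minute 170 to 170 + 19 = minute 189.

189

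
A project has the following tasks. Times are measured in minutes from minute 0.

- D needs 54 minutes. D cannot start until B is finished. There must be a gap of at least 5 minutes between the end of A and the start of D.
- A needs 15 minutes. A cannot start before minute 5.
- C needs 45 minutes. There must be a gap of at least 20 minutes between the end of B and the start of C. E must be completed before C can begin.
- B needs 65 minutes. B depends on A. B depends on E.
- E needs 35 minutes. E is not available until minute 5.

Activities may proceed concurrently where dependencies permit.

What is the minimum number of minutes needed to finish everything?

After its own release at minute 5, E can start at minute 5 and finishes at minute 40.
A cannot begin until its own release at minute 5. It runs from minute 5 to 5 + 15 = minute 20.
B cannot start until A (finishes minute 20); E (finishes minute 40). The controlling bound is minute 40, so B finishes at 40 + 65 = minute 105.
D needs all of B (finishes minute 105); A (finishes minute 20, plus 5-minute gap → minute 25). That puts its earliest start at minute 105; it finishes at 105 + 54 = minute 159.
C cannot start until B (finishes minute 105, plus 20-minute gap → minute 125); E (finishes minute 40). The controlling bound is minute 125, so C finishes at 125 + 45 = minute 170.
All tasks are finished once the last one completes. Finish times: A at 20, B at 105, C at 170, D at 159, E at 40. The latest is minute 170.

170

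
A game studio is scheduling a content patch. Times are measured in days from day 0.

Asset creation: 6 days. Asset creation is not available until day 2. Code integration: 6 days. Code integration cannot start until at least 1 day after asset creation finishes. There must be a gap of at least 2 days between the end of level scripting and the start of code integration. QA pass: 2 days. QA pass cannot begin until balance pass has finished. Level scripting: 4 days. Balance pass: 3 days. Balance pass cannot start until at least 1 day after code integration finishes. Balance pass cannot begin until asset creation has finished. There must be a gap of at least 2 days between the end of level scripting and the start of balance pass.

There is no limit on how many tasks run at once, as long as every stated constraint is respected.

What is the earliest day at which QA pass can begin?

Level scripting can start immediately at day 0; it finishes at day 4.
After its own release at day 2, asset creation can start at day 2 and finishes at day 8.
For code integration: asset creation (finishes day 8, plus 1-day gap → day 9); level scripting (finishes day 4, plus 2-day gap → day 6). Taking the maximum gives a start of day 9, and it finishes at 9 + 6 = day 15.
For balance pass: code integration (finishes day 15, plus 1-day gap → day 16); asset creation (finishes day 8); level scripting (finishes day 4, plus 2-day gap → day 6). Taking the maximum gives a start of day 16, and it finishes at 16 + 3 = day 19.
QA pass waits on balance pass (finishes day 19), so the earliest it can start is day 19.

19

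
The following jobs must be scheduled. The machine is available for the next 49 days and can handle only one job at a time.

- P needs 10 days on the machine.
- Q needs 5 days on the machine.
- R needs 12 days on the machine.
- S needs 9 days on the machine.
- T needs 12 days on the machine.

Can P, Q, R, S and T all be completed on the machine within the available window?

Running back to back, the jobs need 10 + 5 + 12 + 9 + 12 = 48 days on the machine.
Since 48 ≤ 49, they fit within the window.

Yes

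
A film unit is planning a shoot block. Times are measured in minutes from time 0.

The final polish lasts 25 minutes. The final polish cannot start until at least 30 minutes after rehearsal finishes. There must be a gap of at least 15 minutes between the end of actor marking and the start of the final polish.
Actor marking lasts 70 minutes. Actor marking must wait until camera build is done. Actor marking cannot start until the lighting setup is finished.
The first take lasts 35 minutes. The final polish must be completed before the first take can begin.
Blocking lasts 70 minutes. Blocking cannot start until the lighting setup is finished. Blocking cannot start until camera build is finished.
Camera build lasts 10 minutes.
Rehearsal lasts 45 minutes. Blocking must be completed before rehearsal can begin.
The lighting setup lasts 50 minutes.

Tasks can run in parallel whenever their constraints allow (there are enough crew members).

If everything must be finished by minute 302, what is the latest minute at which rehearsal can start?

167

To finish by minute 302, the first take (duration 35) must start no later than minute 267.
The final polish has to be done before the first take (must start by minute 267). That means finishing by minute 267, i.e. starting by 267 − 25 = minute 242.
Rehearsal feeds into the final polish (must start by minute 242, minus 30-minute gap → minute 212); so rehearsal must finish by minute 212 and therefore start by minute 167.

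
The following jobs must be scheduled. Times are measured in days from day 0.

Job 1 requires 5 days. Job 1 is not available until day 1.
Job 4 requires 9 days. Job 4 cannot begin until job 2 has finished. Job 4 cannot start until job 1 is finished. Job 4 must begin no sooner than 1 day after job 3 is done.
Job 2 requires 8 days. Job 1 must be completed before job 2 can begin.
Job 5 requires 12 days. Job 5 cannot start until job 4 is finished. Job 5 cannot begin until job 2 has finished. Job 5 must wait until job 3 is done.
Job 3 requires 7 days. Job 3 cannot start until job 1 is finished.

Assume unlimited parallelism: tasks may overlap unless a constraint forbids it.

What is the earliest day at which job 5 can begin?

After its own release at day 1, job 1 can start at day 1 and finishes at day 6.
Job 3 waits on job 1 (finishes day 6), so it starts at day 6 and finishes at 6 + 7 = day 13.
Job 2 waits on job 1 (finishes day 6), so it starts at day 6 and finishes at 6 + 8 = day 14.
Job 4 has to wait for job 2 (finishes day 14); job 1 (finishes day 6); job 3 (finishes day 13, plus 1-day gap → day 14). The latest of these is day 14, so job 4 runs day 14 to 14 + 9 = day 23.
Job 5 waits on job 4 (finishes day 23); job 2 (finishes day 14); job 3 (finishes day 13). The latest of these is day 23, which is the earliest job 5 can start.

23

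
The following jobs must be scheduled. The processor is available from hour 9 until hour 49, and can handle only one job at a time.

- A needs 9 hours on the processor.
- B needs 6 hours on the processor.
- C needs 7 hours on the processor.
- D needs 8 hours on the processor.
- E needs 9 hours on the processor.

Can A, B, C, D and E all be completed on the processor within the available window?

Yes

The processor window is 49 − 9 = 40 hours.
Running back to back, the jobs need 9 + 6 + 7 + 8 + 9 = 39 hours on the processor.
Since 39 ≤ 40, they fit within the window.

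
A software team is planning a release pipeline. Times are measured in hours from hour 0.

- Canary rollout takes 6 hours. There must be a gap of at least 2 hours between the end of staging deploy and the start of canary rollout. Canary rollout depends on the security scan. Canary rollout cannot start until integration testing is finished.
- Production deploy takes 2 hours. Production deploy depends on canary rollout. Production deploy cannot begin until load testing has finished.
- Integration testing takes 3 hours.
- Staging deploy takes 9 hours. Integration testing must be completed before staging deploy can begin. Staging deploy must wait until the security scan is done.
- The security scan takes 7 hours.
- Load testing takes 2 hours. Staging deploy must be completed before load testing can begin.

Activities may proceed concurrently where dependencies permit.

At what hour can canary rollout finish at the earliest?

The security scan can start immediately at hour 0; it finishes at hour 7.
Integration testing can start immediately at hour 0; it finishes at hour 3.
Staging deploy cannot start until integration testing (finishes hour 3); the security scan (finishes hour 7). The controlling bound is hour 7, so staging deploy finishes at 7 + 9 = hour 16.
For canary rollout: staging deploy (finishes hour 16, plus 2-hour gap → hour 18); the security scan (finishes hour 7); integration testing (finishes hour 3). Taking the maximum gives a start of hour 18, and it finishes at 18 + 6 = hour 24.

24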